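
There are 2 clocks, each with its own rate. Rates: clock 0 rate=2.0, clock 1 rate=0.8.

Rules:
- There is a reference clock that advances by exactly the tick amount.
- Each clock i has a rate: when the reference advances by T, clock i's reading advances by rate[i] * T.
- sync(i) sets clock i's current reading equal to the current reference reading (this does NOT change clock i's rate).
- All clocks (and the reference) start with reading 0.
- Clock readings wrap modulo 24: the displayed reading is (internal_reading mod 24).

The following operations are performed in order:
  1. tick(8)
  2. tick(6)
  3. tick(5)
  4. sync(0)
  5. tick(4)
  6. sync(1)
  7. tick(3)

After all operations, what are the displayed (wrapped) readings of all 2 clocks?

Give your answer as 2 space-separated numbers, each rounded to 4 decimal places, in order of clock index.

After op 1 tick(8): ref=8.0000 raw=[16.0000 6.4000]
After op 2 tick(6): ref=14.0000 raw=[28.0000 11.2000]
After op 3 tick(5): ref=19.0000 raw=[38.0000 15.2000]
After op 4 sync(0): ref=19.0000 raw=[19.0000 15.2000]
After op 5 tick(4): ref=23.0000 raw=[27.0000 18.4000]
After op 6 sync(1): ref=23.0000 raw=[27.0000 23.0000]
After op 7 tick(3): ref=26.0000 raw=[33.0000 25.4000]
Wrap final raw readings (mod 24): 33.0000 mod 24 = 9.0000; 25.4000 mod 24 = 1.4000

Answer: 9.0000 1.4000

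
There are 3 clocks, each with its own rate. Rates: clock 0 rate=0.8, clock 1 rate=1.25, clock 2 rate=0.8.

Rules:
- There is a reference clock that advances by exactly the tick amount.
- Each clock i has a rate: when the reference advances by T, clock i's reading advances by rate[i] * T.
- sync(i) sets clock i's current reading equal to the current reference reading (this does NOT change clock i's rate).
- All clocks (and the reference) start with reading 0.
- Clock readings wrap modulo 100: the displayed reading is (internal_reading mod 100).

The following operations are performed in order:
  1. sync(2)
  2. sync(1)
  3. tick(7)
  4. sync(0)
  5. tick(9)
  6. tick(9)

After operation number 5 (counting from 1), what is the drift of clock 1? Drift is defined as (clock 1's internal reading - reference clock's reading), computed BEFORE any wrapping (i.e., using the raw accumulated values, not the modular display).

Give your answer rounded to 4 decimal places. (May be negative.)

After op 1 sync(2): ref=0.0000 raw=[0.0000 0.0000 0.0000]
After op 2 sync(1): ref=0.0000 raw=[0.0000 0.0000 0.0000]
After op 3 tick(7): ref=7.0000 raw=[5.6000 8.7500 5.6000]
After op 4 sync(0): ref=7.0000 raw=[7.0000 8.7500 5.6000]
After op 5 tick(9): ref=16.0000 raw=[14.2000 20.0000 12.8000]
Drift of clock 1 after op 5: 20.0000 - 16.0000 = 4.0000

Answer: 4.0000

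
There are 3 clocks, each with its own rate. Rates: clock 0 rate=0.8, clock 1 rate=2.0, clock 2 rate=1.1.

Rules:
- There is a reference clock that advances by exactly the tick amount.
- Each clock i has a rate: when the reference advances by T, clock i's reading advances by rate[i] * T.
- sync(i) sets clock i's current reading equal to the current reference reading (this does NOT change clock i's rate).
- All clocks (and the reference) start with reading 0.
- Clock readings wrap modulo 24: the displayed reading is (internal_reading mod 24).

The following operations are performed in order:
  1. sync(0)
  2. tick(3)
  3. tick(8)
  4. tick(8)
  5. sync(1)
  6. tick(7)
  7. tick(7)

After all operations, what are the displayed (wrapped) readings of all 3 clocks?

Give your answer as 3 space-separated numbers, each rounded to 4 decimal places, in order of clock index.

After op 1 sync(0): ref=0.0000 raw=[0.0000 0.0000 0.0000]
After op 2 tick(3): ref=3.0000 raw=[2.4000 6.0000 3.3000]
After op 3 tick(8): ref=11.0000 raw=[8.8000 22.0000 12.1000]
After op 4 tick(8): ref=19.0000 raw=[15.2000 38.0000 20.9000]
After op 5 sync(1): ref=19.0000 raw=[15.2000 19.0000 20.9000]
After op 6 tick(7): ref=26.0000 raw=[20.8000 33.0000 28.6000]
After op 7 tick(7): ref=33.0000 raw=[26.4000 47.0000 36.3000]
Wrap final raw readings (mod 24): 26.4000 mod 24 = 2.4000; 47.0000 mod 24 = 23.0000; 36.3000 mod 24 = 12.3000

Answer: 2.4000 23.0000 12.3000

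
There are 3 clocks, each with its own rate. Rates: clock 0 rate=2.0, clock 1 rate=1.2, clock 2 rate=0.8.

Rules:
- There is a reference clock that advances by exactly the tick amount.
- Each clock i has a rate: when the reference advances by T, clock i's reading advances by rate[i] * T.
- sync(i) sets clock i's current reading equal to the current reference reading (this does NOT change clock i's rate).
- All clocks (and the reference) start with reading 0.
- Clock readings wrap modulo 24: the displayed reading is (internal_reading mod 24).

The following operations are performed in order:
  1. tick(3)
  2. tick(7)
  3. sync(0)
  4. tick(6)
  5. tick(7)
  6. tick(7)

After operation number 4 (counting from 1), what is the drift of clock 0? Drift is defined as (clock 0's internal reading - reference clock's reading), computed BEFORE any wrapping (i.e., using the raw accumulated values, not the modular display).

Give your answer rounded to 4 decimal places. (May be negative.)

Answer: 6.0000

Derivation:
After op 1 tick(3): ref=3.0000 raw=[6.0000 3.6000 2.4000]
After op 2 tick(7): ref=10.0000 raw=[20.0000 12.0000 8.0000]
After op 3 sync(0): ref=10.0000 raw=[10.0000 12.0000 8.0000]
After op 4 tick(6): ref=16.0000 raw=[22.0000 19.2000 12.8000]
Drift of clock 0 after op 4: 22.0000 - 16.0000 = 6.0000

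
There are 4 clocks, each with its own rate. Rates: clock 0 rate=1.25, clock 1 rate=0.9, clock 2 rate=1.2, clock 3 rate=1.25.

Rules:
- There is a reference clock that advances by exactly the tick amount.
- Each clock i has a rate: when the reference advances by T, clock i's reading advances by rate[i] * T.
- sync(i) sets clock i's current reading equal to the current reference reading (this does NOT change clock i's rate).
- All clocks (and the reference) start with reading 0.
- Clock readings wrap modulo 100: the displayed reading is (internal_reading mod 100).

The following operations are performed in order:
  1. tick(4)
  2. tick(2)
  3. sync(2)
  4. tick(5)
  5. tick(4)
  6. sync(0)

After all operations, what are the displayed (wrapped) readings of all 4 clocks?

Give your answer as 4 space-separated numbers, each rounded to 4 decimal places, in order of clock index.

After op 1 tick(4): ref=4.0000 raw=[5.0000 3.6000 4.8000 5.0000]
After op 2 tick(2): ref=6.0000 raw=[7.5000 5.4000 7.2000 7.5000]
After op 3 sync(2): ref=6.0000 raw=[7.5000 5.4000 6.0000 7.5000]
After op 4 tick(5): ref=11.0000 raw=[13.7500 9.9000 12.0000 13.7500]
After op 5 tick(4): ref=15.0000 raw=[18.7500 13.5000 16.8000 18.7500]
After op 6 sync(0): ref=15.0000 raw=[15.0000 13.5000 16.8000 18.7500]
Wrap final raw readings (mod 100): 15.0000 mod 100 = 15.0000; 13.5000 mod 100 = 13.5000; 16.8000 mod 100 = 16.8000; 18.7500 mod 100 = 18.7500

Answer: 15.0000 13.5000 16.8000 18.7500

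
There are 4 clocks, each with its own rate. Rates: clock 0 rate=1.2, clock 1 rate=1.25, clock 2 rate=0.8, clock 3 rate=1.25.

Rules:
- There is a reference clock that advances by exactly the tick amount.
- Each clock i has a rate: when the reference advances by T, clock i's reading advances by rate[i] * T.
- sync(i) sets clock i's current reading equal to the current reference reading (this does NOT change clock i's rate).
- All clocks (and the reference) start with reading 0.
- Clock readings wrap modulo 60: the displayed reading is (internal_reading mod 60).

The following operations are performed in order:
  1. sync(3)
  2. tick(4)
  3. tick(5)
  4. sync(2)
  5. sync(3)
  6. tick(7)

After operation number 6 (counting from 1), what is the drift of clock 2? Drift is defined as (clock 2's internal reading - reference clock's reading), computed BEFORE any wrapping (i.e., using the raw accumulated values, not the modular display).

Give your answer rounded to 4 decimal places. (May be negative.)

After op 1 sync(3): ref=0.0000 raw=[0.0000 0.0000 0.0000 0.0000]
After op 2 tick(4): ref=4.0000 raw=[4.8000 5.0000 3.2000 5.0000]
After op 3 tick(5): ref=9.0000 raw=[10.8000 11.2500 7.2000 11.2500]
After op 4 sync(2): ref=9.0000 raw=[10.8000 11.2500 9.0000 11.2500]
After op 5 sync(3): ref=9.0000 raw=[10.8000 11.2500 9.0000 9.0000]
After op 6 tick(7): ref=16.0000 raw=[19.2000 20.0000 14.6000 17.7500]
Drift of clock 2 after op 6: 14.6000 - 16.0000 = -1.4000

Answer: -1.4000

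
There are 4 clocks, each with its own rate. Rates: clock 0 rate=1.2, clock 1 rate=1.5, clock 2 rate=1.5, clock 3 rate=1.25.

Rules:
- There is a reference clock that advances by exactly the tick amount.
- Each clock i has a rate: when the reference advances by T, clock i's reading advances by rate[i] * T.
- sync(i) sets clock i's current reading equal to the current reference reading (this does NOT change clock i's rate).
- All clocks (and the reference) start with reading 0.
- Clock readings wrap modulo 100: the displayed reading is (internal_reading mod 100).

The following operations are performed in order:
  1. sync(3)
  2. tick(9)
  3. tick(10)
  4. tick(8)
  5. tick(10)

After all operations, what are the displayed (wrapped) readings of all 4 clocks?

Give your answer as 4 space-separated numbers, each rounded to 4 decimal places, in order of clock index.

After op 1 sync(3): ref=0.0000 raw=[0.0000 0.0000 0.0000 0.0000]
After op 2 tick(9): ref=9.0000 raw=[10.8000 13.5000 13.5000 11.2500]
After op 3 tick(10): ref=19.0000 raw=[22.8000 28.5000 28.5000 23.7500]
After op 4 tick(8): ref=27.0000 raw=[32.4000 40.5000 40.5000 33.7500]
After op 5 tick(10): ref=37.0000 raw=[44.4000 55.5000 55.5000 46.2500]
Wrap final raw readings (mod 100): 44.4000 mod 100 = 44.4000; 55.5000 mod 100 = 55.5000; 55.5000 mod 100 = 55.5000; 46.2500 mod 100 = 46.2500

Answer: 44.4000 55.5000 55.5000 46.2500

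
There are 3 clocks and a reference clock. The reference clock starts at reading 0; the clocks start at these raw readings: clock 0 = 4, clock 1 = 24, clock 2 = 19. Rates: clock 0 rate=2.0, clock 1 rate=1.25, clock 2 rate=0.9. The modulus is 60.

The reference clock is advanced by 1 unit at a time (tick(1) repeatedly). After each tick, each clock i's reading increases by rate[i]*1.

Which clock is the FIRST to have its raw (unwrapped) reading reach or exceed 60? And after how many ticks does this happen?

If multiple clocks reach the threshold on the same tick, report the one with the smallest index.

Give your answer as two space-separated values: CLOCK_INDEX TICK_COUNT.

Answer: 0 28

Derivation:
clock 0: start=4, rate=2.0, needs 60-4 = 56; ticks = ceil(56/2.0) = ceil(28.0000) = 28; reading at tick 28 = 4 + 2.0*28 = 60.0000
clock 1: start=24, rate=1.25, needs 60-24 = 36; ticks = ceil(36/1.25) = ceil(28.8000) = 29; reading at tick 29 = 24 + 1.25*29 = 60.2500
clock 2: start=19, rate=0.9, needs 60-19 = 41; ticks = ceil(41/0.9) = ceil(45.5556) = 46; reading at tick 46 = 19 + 0.9*46 = 60.4000
Minimum tick count = 28; winners = [0]; smallest index = 0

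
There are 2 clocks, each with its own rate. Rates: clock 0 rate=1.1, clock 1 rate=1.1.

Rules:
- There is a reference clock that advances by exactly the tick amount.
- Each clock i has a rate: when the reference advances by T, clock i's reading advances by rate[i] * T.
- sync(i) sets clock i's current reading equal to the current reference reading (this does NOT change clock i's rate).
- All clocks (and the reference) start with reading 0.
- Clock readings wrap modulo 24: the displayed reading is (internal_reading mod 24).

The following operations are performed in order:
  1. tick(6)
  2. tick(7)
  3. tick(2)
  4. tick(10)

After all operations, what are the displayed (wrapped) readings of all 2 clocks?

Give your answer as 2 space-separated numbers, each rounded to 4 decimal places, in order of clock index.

Answer: 3.5000 3.5000

Derivation:
After op 1 tick(6): ref=6.0000 raw=[6.6000 6.6000]
After op 2 tick(7): ref=13.0000 raw=[14.3000 14.3000]
After op 3 tick(2): ref=15.0000 raw=[16.5000 16.5000]
After op 4 tick(10): ref=25.0000 raw=[27.5000 27.5000]
Wrap final raw readings (mod 24): 27.5000 mod 24 = 3.5000; 27.5000 mod 24 = 3.5000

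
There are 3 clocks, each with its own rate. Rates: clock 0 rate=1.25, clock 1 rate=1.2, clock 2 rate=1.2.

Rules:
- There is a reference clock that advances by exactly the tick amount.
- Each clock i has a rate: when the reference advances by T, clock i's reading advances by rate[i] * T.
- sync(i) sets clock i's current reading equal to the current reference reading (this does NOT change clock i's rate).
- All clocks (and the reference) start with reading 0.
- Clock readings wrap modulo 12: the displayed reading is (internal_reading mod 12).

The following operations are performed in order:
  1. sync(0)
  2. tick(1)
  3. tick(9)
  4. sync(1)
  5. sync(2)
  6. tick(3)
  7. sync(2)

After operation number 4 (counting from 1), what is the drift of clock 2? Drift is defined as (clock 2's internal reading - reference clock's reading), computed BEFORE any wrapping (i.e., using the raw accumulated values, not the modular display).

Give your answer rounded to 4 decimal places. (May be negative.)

After op 1 sync(0): ref=0.0000 raw=[0.0000 0.0000 0.0000]
After op 2 tick(1): ref=1.0000 raw=[1.2500 1.2000 1.2000]
After op 3 tick(9): ref=10.0000 raw=[12.5000 12.0000 12.0000]
After op 4 sync(1): ref=10.0000 raw=[12.5000 10.0000 12.0000]
Drift of clock 2 after op 4: 12.0000 - 10.0000 = 2.0000

Answer: 2.0000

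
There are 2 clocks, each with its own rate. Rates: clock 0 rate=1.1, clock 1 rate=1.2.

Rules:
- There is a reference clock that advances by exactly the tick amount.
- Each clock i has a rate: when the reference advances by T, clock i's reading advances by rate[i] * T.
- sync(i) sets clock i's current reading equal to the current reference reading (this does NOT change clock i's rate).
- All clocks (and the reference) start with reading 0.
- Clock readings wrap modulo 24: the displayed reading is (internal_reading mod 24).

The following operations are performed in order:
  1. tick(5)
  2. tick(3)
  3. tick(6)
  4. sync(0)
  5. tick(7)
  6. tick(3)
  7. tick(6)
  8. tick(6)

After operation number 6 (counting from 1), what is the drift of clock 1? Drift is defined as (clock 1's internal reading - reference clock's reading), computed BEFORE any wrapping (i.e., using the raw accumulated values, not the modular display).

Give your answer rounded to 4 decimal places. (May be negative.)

After op 1 tick(5): ref=5.0000 raw=[5.5000 6.0000]
After op 2 tick(3): ref=8.0000 raw=[8.8000 9.6000]
After op 3 tick(6): ref=14.0000 raw=[15.4000 16.8000]
After op 4 sync(0): ref=14.0000 raw=[14.0000 16.8000]
After op 5 tick(7): ref=21.0000 raw=[21.7000 25.2000]
After op 6 tick(3): ref=24.0000 raw=[25.0000 28.8000]
Drift of clock 1 after op 6: 28.8000 - 24.0000 = 4.8000

Answer: 4.8000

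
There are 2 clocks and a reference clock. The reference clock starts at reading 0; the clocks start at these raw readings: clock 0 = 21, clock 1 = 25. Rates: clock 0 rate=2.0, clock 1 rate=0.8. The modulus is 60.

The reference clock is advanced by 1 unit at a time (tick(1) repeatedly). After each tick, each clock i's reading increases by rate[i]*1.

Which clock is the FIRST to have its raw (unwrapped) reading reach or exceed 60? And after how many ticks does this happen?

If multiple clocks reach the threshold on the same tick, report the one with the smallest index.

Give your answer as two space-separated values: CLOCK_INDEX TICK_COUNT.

Answer: 0 20

Derivation:
clock 0: start=21, rate=2.0, needs 60-21 = 39; ticks = ceil(39/2.0) = ceil(19.5000) = 20; reading at tick 20 = 21 + 2.0*20 = 61.0000
clock 1: start=25, rate=0.8, needs 60-25 = 35; ticks = ceil(35/0.8) = ceil(43.7500) = 44; reading at tick 44 = 25 + 0.8*44 = 60.2000
Minimum tick count = 20; winners = [0]; smallest index = 0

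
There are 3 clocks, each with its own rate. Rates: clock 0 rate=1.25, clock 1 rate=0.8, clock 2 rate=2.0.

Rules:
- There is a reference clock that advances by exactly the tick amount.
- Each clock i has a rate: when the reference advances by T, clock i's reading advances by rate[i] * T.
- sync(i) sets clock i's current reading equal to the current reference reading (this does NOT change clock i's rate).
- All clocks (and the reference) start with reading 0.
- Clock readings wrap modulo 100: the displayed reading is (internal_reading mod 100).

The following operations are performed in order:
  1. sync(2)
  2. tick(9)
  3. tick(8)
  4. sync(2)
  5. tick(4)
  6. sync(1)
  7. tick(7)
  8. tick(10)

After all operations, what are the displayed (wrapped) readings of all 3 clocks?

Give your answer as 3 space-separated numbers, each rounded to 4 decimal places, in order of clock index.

Answer: 47.5000 34.6000 59.0000

Derivation:
After op 1 sync(2): ref=0.0000 raw=[0.0000 0.0000 0.0000]
After op 2 tick(9): ref=9.0000 raw=[11.2500 7.2000 18.0000]
After op 3 tick(8): ref=17.0000 raw=[21.2500 13.6000 34.0000]
After op 4 sync(2): ref=17.0000 raw=[21.2500 13.6000 17.0000]
After op 5 tick(4): ref=21.0000 raw=[26.2500 16.8000 25.0000]
After op 6 sync(1): ref=21.0000 raw=[26.2500 21.0000 25.0000]
After op 7 tick(7): ref=28.0000 raw=[35.0000 26.6000 39.0000]
After op 8 tick(10): ref=38.0000 raw=[47.5000 34.6000 59.0000]
Wrap final raw readings (mod 100): 47.5000 mod 100 = 47.5000; 34.6000 mod 100 = 34.6000; 59.0000 mod 100 = 59.0000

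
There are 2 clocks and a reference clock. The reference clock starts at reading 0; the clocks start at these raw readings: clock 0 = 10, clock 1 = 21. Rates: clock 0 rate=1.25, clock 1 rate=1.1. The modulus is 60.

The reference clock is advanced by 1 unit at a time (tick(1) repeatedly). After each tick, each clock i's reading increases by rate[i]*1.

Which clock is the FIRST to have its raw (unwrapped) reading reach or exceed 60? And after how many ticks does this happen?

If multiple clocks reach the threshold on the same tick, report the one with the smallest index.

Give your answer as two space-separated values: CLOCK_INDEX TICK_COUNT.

Answer: 1 36

Derivation:
clock 0: start=10, rate=1.25, needs 60-10 = 50; ticks = ceil(50/1.25) = ceil(40.0000) = 40; reading at tick 40 = 10 + 1.25*40 = 60.0000
clock 1: start=21, rate=1.1, needs 60-21 = 39; ticks = ceil(39/1.1) = ceil(35.4545) = 36; reading at tick 36 = 21 + 1.1*36 = 60.6000
Minimum tick count = 36; winners = [1]; smallest index = 1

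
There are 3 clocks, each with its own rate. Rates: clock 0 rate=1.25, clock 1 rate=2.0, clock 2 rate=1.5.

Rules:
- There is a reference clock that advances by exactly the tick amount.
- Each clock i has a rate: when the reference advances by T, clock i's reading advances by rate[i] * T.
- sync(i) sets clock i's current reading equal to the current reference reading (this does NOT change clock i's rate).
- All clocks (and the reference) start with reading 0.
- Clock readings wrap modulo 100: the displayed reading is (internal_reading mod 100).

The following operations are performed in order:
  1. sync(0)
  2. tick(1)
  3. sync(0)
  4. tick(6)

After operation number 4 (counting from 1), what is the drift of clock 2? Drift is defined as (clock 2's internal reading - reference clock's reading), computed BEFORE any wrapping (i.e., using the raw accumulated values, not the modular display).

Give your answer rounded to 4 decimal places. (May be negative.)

Answer: 3.5000

Derivation:
After op 1 sync(0): ref=0.0000 raw=[0.0000 0.0000 0.0000]
After op 2 tick(1): ref=1.0000 raw=[1.2500 2.0000 1.5000]
After op 3 sync(0): ref=1.0000 raw=[1.0000 2.0000 1.5000]
After op 4 tick(6): ref=7.0000 raw=[8.5000 14.0000 10.5000]
Drift of clock 2 after op 4: 10.5000 - 7.0000 = 3.5000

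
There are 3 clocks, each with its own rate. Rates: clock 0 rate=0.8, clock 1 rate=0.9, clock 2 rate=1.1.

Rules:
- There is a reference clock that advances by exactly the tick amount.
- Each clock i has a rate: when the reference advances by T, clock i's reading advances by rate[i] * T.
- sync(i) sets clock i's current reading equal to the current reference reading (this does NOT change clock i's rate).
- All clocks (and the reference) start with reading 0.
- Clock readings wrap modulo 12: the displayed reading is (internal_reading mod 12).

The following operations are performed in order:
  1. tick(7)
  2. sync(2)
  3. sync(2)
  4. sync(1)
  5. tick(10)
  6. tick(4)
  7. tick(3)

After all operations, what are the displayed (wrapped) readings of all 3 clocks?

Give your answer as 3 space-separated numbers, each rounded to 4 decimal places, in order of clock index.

After op 1 tick(7): ref=7.0000 raw=[5.6000 6.3000 7.7000]
After op 2 sync(2): ref=7.0000 raw=[5.6000 6.3000 7.0000]
After op 3 sync(2): ref=7.0000 raw=[5.6000 6.3000 7.0000]
After op 4 sync(1): ref=7.0000 raw=[5.6000 7.0000 7.0000]
After op 5 tick(10): ref=17.0000 raw=[13.6000 16.0000 18.0000]
After op 6 tick(4): ref=21.0000 raw=[16.8000 19.6000 22.4000]
After op 7 tick(3): ref=24.0000 raw=[19.2000 22.3000 25.7000]
Wrap final raw readings (mod 12): 19.2000 mod 12 = 7.2000; 22.3000 mod 12 = 10.3000; 25.7000 mod 12 = 1.7000

Answer: 7.2000 10.3000 1.7000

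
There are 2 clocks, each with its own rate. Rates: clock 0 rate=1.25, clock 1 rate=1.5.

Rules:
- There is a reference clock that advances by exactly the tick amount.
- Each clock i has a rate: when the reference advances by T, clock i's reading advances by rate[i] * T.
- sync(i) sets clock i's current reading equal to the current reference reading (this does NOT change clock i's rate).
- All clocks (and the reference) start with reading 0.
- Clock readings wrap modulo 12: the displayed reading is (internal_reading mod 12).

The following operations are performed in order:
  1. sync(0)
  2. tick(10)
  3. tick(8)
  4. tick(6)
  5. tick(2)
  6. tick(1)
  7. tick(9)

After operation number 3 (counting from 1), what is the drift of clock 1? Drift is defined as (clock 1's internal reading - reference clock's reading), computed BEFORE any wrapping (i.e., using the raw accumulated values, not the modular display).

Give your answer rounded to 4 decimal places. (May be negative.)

Answer: 9.0000

Derivation:
After op 1 sync(0): ref=0.0000 raw=[0.0000 0.0000]
After op 2 tick(10): ref=10.0000 raw=[12.5000 15.0000]
After op 3 tick(8): ref=18.0000 raw=[22.5000 27.0000]
Drift of clock 1 after op 3: 27.0000 - 18.0000 = 9.0000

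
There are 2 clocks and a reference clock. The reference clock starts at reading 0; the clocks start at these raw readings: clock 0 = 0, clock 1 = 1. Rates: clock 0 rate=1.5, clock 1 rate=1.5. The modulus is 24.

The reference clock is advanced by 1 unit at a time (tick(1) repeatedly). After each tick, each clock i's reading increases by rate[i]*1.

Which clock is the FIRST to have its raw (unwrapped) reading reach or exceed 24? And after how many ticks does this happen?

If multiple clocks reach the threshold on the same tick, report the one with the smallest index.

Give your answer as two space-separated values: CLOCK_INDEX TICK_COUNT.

Answer: 0 16

Derivation:
clock 0: start=0, rate=1.5, needs 24-0 = 24; ticks = ceil(24/1.5) = ceil(16.0000) = 16; reading at tick 16 = 0 + 1.5*16 = 24.0000
clock 1: start=1, rate=1.5, needs 24-1 = 23; ticks = ceil(23/1.5) = ceil(15.3333) = 16; reading at tick 16 = 1 + 1.5*16 = 25.0000
Minimum tick count = 16; winners = [0, 1]; smallest index = 0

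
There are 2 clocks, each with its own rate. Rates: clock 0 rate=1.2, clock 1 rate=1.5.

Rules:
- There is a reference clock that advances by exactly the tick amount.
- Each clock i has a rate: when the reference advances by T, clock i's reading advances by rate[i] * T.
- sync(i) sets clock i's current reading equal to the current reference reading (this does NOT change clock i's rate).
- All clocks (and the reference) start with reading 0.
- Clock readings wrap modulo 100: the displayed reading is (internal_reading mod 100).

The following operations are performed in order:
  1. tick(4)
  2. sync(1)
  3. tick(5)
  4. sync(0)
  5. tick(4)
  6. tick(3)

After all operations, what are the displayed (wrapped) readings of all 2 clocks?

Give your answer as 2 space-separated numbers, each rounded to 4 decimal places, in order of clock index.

Answer: 17.4000 22.0000

Derivation:
After op 1 tick(4): ref=4.0000 raw=[4.8000 6.0000]
After op 2 sync(1): ref=4.0000 raw=[4.8000 4.0000]
After op 3 tick(5): ref=9.0000 raw=[10.8000 11.5000]
After op 4 sync(0): ref=9.0000 raw=[9.0000 11.5000]
After op 5 tick(4): ref=13.0000 raw=[13.8000 17.5000]
After op 6 tick(3): ref=16.0000 raw=[17.4000 22.0000]
Wrap final raw readings (mod 100): 17.4000 mod 100 = 17.4000; 22.0000 mod 100 = 22.0000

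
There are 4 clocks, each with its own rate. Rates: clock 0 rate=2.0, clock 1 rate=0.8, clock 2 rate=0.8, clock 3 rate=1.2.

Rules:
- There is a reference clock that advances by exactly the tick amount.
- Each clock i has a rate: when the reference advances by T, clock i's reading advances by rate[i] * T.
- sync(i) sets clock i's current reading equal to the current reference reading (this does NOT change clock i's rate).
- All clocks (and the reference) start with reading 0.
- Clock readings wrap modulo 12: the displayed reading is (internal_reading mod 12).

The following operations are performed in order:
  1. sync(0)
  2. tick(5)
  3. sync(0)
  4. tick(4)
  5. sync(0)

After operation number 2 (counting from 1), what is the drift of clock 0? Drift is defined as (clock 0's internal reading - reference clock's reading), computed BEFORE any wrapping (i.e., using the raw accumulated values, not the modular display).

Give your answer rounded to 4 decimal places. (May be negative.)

Answer: 5.0000

Derivation:
After op 1 sync(0): ref=0.0000 raw=[0.0000 0.0000 0.0000 0.0000]
After op 2 tick(5): ref=5.0000 raw=[10.0000 4.0000 4.0000 6.0000]
Drift of clock 0 after op 2: 10.0000 - 5.0000 = 5.0000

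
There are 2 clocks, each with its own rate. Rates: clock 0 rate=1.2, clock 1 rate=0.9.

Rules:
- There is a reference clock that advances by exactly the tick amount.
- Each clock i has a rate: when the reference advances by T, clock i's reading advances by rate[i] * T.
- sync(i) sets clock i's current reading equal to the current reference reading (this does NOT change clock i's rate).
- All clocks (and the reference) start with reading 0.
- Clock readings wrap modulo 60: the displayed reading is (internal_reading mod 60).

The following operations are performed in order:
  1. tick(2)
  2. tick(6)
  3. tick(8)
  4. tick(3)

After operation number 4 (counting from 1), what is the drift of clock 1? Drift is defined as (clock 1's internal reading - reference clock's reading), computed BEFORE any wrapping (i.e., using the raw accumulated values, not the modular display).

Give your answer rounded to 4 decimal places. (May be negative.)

Answer: -1.9000

Derivation:
After op 1 tick(2): ref=2.0000 raw=[2.4000 1.8000]
After op 2 tick(6): ref=8.0000 raw=[9.6000 7.2000]
After op 3 tick(8): ref=16.0000 raw=[19.2000 14.4000]
After op 4 tick(3): ref=19.0000 raw=[22.8000 17.1000]
Drift of clock 1 after op 4: 17.1000 - 19.0000 = -1.9000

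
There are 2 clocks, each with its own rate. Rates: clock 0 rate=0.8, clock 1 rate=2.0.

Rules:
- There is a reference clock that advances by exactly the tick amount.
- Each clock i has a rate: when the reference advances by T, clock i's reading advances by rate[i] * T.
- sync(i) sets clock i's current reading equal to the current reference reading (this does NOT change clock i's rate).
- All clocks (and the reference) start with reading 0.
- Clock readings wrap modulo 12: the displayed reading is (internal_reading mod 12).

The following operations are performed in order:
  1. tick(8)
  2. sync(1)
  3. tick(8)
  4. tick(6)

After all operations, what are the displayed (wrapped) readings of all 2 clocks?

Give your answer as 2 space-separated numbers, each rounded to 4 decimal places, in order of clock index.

Answer: 5.6000 0.0000

Derivation:
After op 1 tick(8): ref=8.0000 raw=[6.4000 16.0000]
After op 2 sync(1): ref=8.0000 raw=[6.4000 8.0000]
After op 3 tick(8): ref=16.0000 raw=[12.8000 24.0000]
After op 4 tick(6): ref=22.0000 raw=[17.6000 36.0000]
Wrap final raw readings (mod 12): 17.6000 mod 12 = 5.6000; 36.0000 mod 12 = 0.0000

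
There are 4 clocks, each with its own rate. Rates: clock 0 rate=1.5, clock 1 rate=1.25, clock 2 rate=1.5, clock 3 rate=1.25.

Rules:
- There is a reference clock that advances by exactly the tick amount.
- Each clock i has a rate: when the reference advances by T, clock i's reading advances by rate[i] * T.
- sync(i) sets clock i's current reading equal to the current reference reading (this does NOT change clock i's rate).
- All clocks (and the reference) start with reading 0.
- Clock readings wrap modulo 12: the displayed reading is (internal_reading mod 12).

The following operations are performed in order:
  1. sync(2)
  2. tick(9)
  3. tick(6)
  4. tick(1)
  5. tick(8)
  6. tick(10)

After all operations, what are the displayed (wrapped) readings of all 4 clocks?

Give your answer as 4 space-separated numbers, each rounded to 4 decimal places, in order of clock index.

After op 1 sync(2): ref=0.0000 raw=[0.0000 0.0000 0.0000 0.0000]
After op 2 tick(9): ref=9.0000 raw=[13.5000 11.2500 13.5000 11.2500]
After op 3 tick(6): ref=15.0000 raw=[22.5000 18.7500 22.5000 18.7500]
After op 4 tick(1): ref=16.0000 raw=[24.0000 20.0000 24.0000 20.0000]
After op 5 tick(8): ref=24.0000 raw=[36.0000 30.0000 36.0000 30.0000]
After op 6 tick(10): ref=34.0000 raw=[51.0000 42.5000 51.0000 42.5000]
Wrap final raw readings (mod 12): 51.0000 mod 12 = 3.0000; 42.5000 mod 12 = 6.5000; 51.0000 mod 12 = 3.0000; 42.5000 mod 12 = 6.5000

Answer: 3.0000 6.5000 3.0000 6.5000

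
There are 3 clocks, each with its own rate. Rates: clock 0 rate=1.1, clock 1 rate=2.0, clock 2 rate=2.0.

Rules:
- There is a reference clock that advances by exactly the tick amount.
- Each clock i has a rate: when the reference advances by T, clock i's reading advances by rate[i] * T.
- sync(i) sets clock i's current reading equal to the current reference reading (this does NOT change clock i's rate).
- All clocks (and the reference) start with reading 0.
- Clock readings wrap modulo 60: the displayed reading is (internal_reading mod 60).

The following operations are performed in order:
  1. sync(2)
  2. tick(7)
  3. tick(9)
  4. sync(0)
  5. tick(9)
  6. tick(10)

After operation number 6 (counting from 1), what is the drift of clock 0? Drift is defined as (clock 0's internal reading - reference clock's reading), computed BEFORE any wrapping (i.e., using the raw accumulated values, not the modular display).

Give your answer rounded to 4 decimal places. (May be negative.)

After op 1 sync(2): ref=0.0000 raw=[0.0000 0.0000 0.0000]
After op 2 tick(7): ref=7.0000 raw=[7.7000 14.0000 14.0000]
After op 3 tick(9): ref=16.0000 raw=[17.6000 32.0000 32.0000]
After op 4 sync(0): ref=16.0000 raw=[16.0000 32.0000 32.0000]
After op 5 tick(9): ref=25.0000 raw=[25.9000 50.0000 50.0000]
After op 6 tick(10): ref=35.0000 raw=[36.9000 70.0000 70.0000]
Drift of clock 0 after op 6: 36.9000 - 35.0000 = 1.9000

Answer: 1.9000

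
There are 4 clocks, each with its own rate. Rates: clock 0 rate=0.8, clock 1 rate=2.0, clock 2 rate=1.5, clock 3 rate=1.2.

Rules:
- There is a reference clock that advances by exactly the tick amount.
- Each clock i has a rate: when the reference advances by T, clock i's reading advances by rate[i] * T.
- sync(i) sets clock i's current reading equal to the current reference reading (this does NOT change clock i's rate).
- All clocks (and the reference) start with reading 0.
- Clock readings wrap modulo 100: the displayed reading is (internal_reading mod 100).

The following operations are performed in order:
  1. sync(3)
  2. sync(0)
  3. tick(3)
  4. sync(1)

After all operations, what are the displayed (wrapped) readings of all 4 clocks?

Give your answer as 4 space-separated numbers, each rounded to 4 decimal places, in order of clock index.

Answer: 2.4000 3.0000 4.5000 3.6000

Derivation:
After op 1 sync(3): ref=0.0000 raw=[0.0000 0.0000 0.0000 0.0000]
After op 2 sync(0): ref=0.0000 raw=[0.0000 0.0000 0.0000 0.0000]
After op 3 tick(3): ref=3.0000 raw=[2.4000 6.0000 4.5000 3.6000]
After op 4 sync(1): ref=3.0000 raw=[2.4000 3.0000 4.5000 3.6000]
Wrap final raw readings (mod 100): 2.4000 mod 100 = 2.4000; 3.0000 mod 100 = 3.0000; 4.5000 mod 100 = 4.5000; 3.6000 mod 100 = 3.6000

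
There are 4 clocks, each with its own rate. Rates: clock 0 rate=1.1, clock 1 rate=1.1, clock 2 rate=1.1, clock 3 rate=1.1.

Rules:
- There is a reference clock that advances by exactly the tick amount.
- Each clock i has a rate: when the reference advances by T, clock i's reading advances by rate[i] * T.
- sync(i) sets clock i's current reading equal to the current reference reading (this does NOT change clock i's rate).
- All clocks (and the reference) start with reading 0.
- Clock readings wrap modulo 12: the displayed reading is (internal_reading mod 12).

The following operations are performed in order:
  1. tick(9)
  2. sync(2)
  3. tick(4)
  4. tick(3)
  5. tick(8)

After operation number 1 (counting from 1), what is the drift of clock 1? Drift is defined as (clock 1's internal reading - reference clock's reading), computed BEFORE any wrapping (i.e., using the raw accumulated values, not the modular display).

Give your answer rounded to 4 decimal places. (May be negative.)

After op 1 tick(9): ref=9.0000 raw=[9.9000 9.9000 9.9000 9.9000]
Drift of clock 1 after op 1: 9.9000 - 9.0000 = 0.9000

Answer: 0.9000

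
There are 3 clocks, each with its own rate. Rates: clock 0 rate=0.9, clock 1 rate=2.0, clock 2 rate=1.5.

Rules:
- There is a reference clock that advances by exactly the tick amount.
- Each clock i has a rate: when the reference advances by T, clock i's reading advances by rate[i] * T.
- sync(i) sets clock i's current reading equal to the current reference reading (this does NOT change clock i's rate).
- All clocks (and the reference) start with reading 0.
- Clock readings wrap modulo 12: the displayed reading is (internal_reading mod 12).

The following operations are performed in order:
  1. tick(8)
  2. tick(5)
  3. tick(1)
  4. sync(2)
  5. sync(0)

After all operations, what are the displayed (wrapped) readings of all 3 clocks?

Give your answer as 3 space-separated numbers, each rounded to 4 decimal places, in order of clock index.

Answer: 2.0000 4.0000 2.0000

Derivation:
After op 1 tick(8): ref=8.0000 raw=[7.2000 16.0000 12.0000]
After op 2 tick(5): ref=13.0000 raw=[11.7000 26.0000 19.5000]
After op 3 tick(1): ref=14.0000 raw=[12.6000 28.0000 21.0000]
After op 4 sync(2): ref=14.0000 raw=[12.6000 28.0000 14.0000]
After op 5 sync(0): ref=14.0000 raw=[14.0000 28.0000 14.0000]
Wrap final raw readings (mod 12): 14.0000 mod 12 = 2.0000; 28.0000 mod 12 = 4.0000; 14.0000 mod 12 = 2.0000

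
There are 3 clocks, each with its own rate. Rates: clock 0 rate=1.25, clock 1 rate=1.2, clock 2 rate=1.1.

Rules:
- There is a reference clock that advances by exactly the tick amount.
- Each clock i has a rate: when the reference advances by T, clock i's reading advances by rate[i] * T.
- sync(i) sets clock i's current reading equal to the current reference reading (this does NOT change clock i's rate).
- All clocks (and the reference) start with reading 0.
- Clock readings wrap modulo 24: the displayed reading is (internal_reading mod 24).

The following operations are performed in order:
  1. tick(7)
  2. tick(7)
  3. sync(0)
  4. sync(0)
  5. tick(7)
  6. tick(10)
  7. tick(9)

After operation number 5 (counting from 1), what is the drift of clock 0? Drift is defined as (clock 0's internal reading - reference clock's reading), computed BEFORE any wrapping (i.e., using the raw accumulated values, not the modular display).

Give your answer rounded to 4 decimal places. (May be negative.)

Answer: 1.7500

Derivation:
After op 1 tick(7): ref=7.0000 raw=[8.7500 8.4000 7.7000]
After op 2 tick(7): ref=14.0000 raw=[17.5000 16.8000 15.4000]
After op 3 sync(0): ref=14.0000 raw=[14.0000 16.8000 15.4000]
After op 4 sync(0): ref=14.0000 raw=[14.0000 16.8000 15.4000]
After op 5 tick(7): ref=21.0000 raw=[22.7500 25.2000 23.1000]
Drift of clock 0 after op 5: 22.7500 - 21.0000 = 1.7500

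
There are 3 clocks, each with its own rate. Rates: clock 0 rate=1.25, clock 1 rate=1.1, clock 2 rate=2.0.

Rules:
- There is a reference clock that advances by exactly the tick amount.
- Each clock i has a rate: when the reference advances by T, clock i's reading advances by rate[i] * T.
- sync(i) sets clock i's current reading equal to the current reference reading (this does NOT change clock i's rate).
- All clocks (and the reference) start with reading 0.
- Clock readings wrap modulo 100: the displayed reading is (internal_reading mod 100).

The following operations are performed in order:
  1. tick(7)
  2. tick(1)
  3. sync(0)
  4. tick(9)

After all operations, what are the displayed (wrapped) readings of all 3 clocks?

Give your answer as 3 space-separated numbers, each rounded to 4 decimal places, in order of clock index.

Answer: 19.2500 18.7000 34.0000

Derivation:
After op 1 tick(7): ref=7.0000 raw=[8.7500 7.7000 14.0000]
After op 2 tick(1): ref=8.0000 raw=[10.0000 8.8000 16.0000]
After op 3 sync(0): ref=8.0000 raw=[8.0000 8.8000 16.0000]
After op 4 tick(9): ref=17.0000 raw=[19.2500 18.7000 34.0000]
Wrap final raw readings (mod 100): 19.2500 mod 100 = 19.2500; 18.7000 mod 100 = 18.7000; 34.0000 mod 100 = 34.0000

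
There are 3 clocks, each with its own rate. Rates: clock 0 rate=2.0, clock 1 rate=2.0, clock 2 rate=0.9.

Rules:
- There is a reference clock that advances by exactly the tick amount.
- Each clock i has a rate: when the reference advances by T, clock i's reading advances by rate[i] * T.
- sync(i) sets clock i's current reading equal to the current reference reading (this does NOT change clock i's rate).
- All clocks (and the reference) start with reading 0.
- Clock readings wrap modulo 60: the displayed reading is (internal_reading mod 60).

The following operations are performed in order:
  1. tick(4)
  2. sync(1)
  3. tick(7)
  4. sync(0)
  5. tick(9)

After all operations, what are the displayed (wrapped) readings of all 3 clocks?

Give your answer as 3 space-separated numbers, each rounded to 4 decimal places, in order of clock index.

Answer: 29.0000 36.0000 18.0000

Derivation:
After op 1 tick(4): ref=4.0000 raw=[8.0000 8.0000 3.6000]
After op 2 sync(1): ref=4.0000 raw=[8.0000 4.0000 3.6000]
After op 3 tick(7): ref=11.0000 raw=[22.0000 18.0000 9.9000]
After op 4 sync(0): ref=11.0000 raw=[11.0000 18.0000 9.9000]
After op 5 tick(9): ref=20.0000 raw=[29.0000 36.0000 18.0000]
Wrap final raw readings (mod 60): 29.0000 mod 60 = 29.0000; 36.0000 mod 60 = 36.0000; 18.0000 mod 60 = 18.0000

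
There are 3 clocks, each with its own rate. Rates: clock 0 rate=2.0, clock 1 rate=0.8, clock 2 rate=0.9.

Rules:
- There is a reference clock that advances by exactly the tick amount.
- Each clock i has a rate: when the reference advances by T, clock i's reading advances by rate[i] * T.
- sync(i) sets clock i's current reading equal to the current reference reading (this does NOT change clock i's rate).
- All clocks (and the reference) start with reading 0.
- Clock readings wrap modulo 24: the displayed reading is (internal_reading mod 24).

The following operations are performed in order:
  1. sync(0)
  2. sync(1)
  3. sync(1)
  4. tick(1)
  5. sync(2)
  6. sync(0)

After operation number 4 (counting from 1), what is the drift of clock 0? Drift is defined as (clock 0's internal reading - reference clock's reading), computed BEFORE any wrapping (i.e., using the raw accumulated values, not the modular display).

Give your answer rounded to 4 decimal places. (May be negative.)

After op 1 sync(0): ref=0.0000 raw=[0.0000 0.0000 0.0000]
After op 2 sync(1): ref=0.0000 raw=[0.0000 0.0000 0.0000]
After op 3 sync(1): ref=0.0000 raw=[0.0000 0.0000 0.0000]
After op 4 tick(1): ref=1.0000 raw=[2.0000 0.8000 0.9000]
Drift of clock 0 after op 4: 2.0000 - 1.0000 = 1.0000

Answer: 1.0000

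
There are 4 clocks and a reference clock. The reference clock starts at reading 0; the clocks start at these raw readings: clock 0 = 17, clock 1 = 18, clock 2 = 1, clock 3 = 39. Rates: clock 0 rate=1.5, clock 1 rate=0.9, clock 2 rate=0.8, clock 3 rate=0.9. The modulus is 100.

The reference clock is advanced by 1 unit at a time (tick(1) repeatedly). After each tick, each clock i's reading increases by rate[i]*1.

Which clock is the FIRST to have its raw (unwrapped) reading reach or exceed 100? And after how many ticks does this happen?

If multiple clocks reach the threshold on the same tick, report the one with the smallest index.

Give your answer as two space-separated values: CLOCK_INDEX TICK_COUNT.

clock 0: start=17, rate=1.5, needs 100-17 = 83; ticks = ceil(83/1.5) = ceil(55.3333) = 56; reading at tick 56 = 17 + 1.5*56 = 101.0000
clock 1: start=18, rate=0.9, needs 100-18 = 82; ticks = ceil(82/0.9) = ceil(91.1111) = 92; reading at tick 92 = 18 + 0.9*92 = 100.8000
clock 2: start=1, rate=0.8, needs 100-1 = 99; ticks = ceil(99/0.8) = ceil(123.7500) = 124; reading at tick 124 = 1 + 0.8*124 = 100.2000
clock 3: start=39, rate=0.9, needs 100-39 = 61; ticks = ceil(61/0.9) = ceil(67.7778) = 68; reading at tick 68 = 39 + 0.9*68 = 100.2000
Minimum tick count = 56; winners = [0]; smallest index = 0

Answer: 0 56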